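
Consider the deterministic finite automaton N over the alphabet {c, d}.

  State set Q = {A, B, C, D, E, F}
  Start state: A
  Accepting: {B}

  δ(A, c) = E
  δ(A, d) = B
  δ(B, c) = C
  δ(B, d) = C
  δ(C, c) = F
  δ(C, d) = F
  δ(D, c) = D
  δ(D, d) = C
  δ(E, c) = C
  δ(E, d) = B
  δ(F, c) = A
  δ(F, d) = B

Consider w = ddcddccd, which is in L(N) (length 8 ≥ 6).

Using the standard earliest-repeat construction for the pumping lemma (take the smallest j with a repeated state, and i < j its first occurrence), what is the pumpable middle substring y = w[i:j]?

dcd

Run of N on w = d d c d d c c d:
  step 0: A  (start)
  step 1: B  (read d: A→B)
  step 2: C  (read d: B→C)
  step 3: F  (read c: C→F)
  step 4: B  (read d: F→B)   ← first repeat (B seen earlier)
  step 5: C  (read d: B→C)
  step 6: F  (read c: C→F)
  step 7: A  (read c: F→A)
  step 8: B  (read d: A→B)

So i = 1, j = 4, giving x = w[0:1] = d, y = w[1:4] = dcd, z = w[4:8] = dccd.
Check: |xy| = 4 ≤ 6 and |y| = 3 ≥ 1. Reading y takes N from B back to B, so every xyⁱz is accepted.
Since N has 6 states, any run of length ≥ 6 visits 6+1 states, so by pigeonhole some state repeats within the first 6 steps — that repeat gives the pumpable loop.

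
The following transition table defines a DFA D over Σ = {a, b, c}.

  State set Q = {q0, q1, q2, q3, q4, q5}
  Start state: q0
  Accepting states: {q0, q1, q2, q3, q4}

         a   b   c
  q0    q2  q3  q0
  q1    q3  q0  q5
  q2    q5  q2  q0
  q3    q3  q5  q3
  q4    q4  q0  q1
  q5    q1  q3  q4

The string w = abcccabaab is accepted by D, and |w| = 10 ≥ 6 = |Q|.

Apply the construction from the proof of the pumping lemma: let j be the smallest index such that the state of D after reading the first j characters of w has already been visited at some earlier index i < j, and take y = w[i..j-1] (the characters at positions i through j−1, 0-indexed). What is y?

b

State sequence: q0 -a-> q2 -b-> q2 -c-> q0 -c-> q0 -c-> q0 -a-> q2 -b-> q2 -a-> q5 -a-> q1 -b-> q0
First repeat at step 2: q2 was already visited.

So i = 1, j = 2, giving x = w[0:1] = a, y = w[1:2] = b, z = w[2:10] = cccabaab.
Check: |xy| = 2 ≤ 6 and |y| = 1 ≥ 1. Reading y takes D from q2 back to q2, so every xyⁱz is accepted.
Pumping length from the standard proof: p = 6 (the number of states). The repeated state found above gives |xy| = j ≤ 6 and |y| = j − i ≥ 1.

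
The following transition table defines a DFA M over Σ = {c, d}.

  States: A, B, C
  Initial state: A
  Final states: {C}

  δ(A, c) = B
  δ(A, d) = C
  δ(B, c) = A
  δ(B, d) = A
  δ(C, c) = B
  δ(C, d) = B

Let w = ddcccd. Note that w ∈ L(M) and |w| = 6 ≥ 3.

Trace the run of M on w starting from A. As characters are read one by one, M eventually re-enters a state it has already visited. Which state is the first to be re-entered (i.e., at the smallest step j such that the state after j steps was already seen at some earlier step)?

Run of M on w = d d c c c d:
  step 0: A  (start)
  step 1: C  (read d: A→C)
  step 2: B  (read d: C→B)
  step 3: A  (read c: B→A)   ← first repeat (A seen earlier)
  step 4: B  (read c: A→B)
  step 5: A  (read c: B→A)
  step 6: C  (read d: A→C)

The earliest repeat is at step j = 3: M is in A, which it already visited at step i = 0.
Since M has 3 states, any run of length ≥ 3 visits 3+1 states, so by pigeonhole some state repeats within the first 3 steps — that repeat gives the pumpable loop.

A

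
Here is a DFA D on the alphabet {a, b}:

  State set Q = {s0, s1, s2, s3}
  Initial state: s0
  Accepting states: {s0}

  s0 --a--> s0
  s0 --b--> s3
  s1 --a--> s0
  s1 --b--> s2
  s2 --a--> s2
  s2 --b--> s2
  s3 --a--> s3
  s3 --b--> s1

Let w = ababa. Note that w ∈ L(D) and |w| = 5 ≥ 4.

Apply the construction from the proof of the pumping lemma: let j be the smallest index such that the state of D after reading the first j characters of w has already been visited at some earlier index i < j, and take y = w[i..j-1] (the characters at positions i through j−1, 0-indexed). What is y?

Run of D on w = a b a b a:
  step 0: s0  (start)
  step 1: s0  (read a: s0→s0)   ← first repeat (s0 seen earlier)
  step 2: s3  (read b: s0→s3)
  step 3: s3  (read a: s3→s3)
  step 4: s1  (read b: s3→s1)
  step 5: s0  (read a: s1→s0)

So i = 0, j = 1, giving x = w[0:0] = ε, y = w[0:1] = a, z = w[1:5] = baba.
Check: |xy| = 1 ≤ 4 and |y| = 1 ≥ 1. Reading y takes D from s0 back to s0, so every xyⁱz is accepted.

a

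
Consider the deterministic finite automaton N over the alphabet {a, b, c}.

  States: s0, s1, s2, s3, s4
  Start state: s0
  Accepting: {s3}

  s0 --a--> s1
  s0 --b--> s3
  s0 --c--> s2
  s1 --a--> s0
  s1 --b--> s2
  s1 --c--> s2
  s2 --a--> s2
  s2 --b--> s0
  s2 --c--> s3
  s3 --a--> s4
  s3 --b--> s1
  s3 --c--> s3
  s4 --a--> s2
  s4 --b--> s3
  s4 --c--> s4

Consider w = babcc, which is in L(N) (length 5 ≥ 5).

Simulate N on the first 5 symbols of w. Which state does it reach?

s3

Run of N on the first 5 characters of w = b a b c c:
  step 0: s0  (start)
  step 1: s3  (read b: s0→s3)
  step 2: s4  (read a: s3→s4)
  step 3: s3  (read b: s4→s3)
  step 4: s3  (read c: s3→s3)
  step 5: s3  (read c: s3→s3)

After reading 5 characters, N is in state s3.
(This kind of state-tracing is the core of the pumping-lemma construction: with 5 states, pigeonhole forces a repeat within the first 5 steps.)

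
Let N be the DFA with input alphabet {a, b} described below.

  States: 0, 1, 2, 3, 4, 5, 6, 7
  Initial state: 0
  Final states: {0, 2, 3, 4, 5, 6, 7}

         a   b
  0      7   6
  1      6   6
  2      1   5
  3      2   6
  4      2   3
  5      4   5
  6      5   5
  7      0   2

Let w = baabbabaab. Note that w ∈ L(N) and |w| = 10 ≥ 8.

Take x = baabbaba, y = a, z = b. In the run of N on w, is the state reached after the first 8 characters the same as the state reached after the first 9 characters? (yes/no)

no

State sequence: 0 -b-> 6 -a-> 5 -a-> 4 -b-> 3 -b-> 6 -a-> 5 -b-> 5 -a-> 4 -a-> 2

After x (step 8): 4. After xy (step 9): 2.
They differ (4 ≠ 2), so y is not a cycle from the state after x; this split is not the one the pumping-lemma construction produces, and pumping y need not keep the string in L(N).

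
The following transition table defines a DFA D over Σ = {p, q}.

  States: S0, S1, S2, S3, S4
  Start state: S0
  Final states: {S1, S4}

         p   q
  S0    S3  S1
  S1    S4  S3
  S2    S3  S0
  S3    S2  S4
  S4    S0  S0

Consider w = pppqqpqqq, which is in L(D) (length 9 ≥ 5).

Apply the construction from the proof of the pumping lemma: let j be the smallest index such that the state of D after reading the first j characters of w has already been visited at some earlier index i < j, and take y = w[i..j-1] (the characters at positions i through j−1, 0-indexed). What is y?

Run of D on w = p p p q q p q q q:
  step 0: S0  (start)
  step 1: S3  (read p: S0→S3)
  step 2: S2  (read p: S3→S2)
  step 3: S3  (read p: S2→S3)   ← first repeat (S3 seen earlier)
  step 4: S4  (read q: S3→S4)
  step 5: S0  (read q: S4→S0)
  step 6: S3  (read p: S0→S3)
  step 7: S4  (read q: S3→S4)
  step 8: S0  (read q: S4→S0)
  step 9: S1  (read q: S0→S1)

So i = 1, j = 3, giving x = w[0:1] = p, y = w[1:3] = pp, z = w[3:9] = qqpqqq.
Check: |xy| = 3 ≤ 5 and |y| = 2 ≥ 1. Reading y takes D from S3 back to S3, so every xyⁱz is accepted.
The DFA has 5 states, so the proof of the pumping lemma guarantees a repeated state among the first 5+1 visited; the segment between the two visits is the pumpable y.

pp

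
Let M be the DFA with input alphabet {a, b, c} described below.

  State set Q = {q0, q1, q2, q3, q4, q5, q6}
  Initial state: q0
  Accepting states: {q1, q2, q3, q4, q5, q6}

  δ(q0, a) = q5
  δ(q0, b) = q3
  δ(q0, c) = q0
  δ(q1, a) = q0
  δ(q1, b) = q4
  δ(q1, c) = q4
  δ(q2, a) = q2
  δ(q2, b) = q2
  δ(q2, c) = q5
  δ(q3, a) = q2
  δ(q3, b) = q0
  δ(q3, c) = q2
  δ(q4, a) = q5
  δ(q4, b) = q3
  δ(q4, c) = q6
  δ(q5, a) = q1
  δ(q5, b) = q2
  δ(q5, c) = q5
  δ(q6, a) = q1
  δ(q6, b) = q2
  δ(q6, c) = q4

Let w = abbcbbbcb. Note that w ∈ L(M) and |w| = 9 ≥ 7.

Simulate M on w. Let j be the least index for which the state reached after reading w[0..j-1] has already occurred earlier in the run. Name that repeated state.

State sequence: q0 -a-> q5 -b-> q2 -b-> q2 -c-> q5 -b-> q2 -b-> q2 -b-> q2 -c-> q5 -b-> q2
First repeat at step 3: q2 was already visited.

The earliest repeat is at step j = 3: M is in q2, which it already visited at step i = 2.
The DFA has 7 states, so the proof of the pumping lemma guarantees a repeated state among the first 7+1 visited; the segment between the two visits is the pumpable y.

q2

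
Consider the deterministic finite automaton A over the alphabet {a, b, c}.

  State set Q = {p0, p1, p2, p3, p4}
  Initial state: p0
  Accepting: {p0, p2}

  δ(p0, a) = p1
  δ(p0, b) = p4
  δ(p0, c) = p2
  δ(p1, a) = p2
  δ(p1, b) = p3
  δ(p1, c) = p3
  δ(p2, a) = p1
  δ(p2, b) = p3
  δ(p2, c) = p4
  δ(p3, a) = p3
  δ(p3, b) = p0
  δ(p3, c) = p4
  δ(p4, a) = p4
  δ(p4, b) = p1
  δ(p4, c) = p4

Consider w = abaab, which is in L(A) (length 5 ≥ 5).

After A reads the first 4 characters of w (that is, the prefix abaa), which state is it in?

p3

State sequence: p0 -a-> p1 -b-> p3 -a-> p3 -a-> p3

After reading 4 characters, A is in state p3.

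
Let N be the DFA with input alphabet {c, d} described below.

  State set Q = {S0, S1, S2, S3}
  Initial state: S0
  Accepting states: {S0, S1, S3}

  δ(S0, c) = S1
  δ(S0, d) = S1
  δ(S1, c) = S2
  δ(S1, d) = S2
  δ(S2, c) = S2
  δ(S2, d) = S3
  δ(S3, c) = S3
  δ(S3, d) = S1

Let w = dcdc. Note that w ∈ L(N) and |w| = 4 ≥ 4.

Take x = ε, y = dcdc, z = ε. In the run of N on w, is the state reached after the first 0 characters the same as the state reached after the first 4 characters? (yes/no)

State sequence: S0 -d-> S1 -c-> S2 -d-> S3 -c-> S3

After x (step 0): S0. After xy (step 4): S3.
They differ (S0 ≠ S3), so y is not a cycle from the state after x; this split is not the one the pumping-lemma construction produces, and pumping y need not keep the string in L(N).

no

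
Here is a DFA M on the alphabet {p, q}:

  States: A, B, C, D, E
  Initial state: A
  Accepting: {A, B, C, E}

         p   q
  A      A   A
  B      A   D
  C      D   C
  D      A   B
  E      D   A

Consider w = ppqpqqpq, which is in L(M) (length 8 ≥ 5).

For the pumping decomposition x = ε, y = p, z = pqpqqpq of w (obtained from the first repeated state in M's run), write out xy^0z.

xy⁰z = xz = ε·pqpqqpq = pqpqqpq.
Reading y = p takes M from A back to A, so after x the machine is still in A, and z then leads to the accepting state A. Hence pqpqqpq ∈ L(M).

pqpqqpq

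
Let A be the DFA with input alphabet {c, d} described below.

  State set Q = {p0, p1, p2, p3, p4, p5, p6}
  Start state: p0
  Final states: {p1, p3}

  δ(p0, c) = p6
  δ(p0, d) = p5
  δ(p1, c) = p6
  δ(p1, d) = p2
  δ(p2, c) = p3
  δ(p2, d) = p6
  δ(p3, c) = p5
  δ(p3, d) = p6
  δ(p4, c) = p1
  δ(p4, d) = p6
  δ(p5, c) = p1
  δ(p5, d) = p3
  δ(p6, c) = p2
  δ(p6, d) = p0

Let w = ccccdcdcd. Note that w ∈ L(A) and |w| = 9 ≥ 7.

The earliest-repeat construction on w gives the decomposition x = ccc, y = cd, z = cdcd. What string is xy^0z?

xy⁰z = xz = ccc·cdcd = ccccdcd.
Reading y = cd takes A from p3 back to p3, so after x the machine is still in p3, and z then leads to the accepting state p3. Hence ccccdcd ∈ L(A).

ccccdcd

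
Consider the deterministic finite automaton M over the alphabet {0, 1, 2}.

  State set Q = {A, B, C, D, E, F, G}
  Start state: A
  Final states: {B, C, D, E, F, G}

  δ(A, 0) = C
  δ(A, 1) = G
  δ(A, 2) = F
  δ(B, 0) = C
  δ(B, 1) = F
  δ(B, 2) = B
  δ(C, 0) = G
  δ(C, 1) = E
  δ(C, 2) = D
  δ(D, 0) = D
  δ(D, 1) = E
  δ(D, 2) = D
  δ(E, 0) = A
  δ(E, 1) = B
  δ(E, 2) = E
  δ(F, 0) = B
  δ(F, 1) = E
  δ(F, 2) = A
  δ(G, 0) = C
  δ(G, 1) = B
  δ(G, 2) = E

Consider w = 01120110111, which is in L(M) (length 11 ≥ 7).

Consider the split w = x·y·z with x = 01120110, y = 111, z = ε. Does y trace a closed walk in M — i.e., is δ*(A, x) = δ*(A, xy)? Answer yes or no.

no

State sequence: A -0-> C -1-> E -1-> B -2-> B -0-> C -1-> E -1-> B -0-> C -1-> E -1-> B -1-> F

After x (step 8): C. After xy (step 11): F.
They differ (C ≠ F), so y is not a cycle from the state after x; this split is not the one the pumping-lemma construction produces, and pumping y need not keep the string in L(M).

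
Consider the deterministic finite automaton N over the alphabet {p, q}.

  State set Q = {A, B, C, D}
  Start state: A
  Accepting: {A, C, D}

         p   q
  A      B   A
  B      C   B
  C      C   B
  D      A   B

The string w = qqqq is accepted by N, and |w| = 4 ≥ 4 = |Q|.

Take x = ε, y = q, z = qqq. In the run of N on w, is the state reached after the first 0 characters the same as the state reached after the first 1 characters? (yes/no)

yes

State sequence: A -q-> A

After x (step 0): A. After xy (step 1): A.
They match, so y = q drives N around a cycle from A back to itself; pumping y any number of times keeps N in A before reading z, and xyⁱz ∈ L(N) for every i ≥ 0.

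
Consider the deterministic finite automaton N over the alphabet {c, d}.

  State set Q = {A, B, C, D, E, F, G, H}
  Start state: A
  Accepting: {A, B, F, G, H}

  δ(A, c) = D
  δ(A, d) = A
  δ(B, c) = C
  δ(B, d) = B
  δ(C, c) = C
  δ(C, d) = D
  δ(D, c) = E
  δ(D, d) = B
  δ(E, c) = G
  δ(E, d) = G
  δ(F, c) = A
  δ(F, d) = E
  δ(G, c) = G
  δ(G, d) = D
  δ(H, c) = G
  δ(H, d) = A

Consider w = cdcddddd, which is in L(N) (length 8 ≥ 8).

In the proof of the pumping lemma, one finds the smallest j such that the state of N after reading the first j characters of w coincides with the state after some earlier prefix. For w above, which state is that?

Run of N on w = c d c d d d d d:
  step 0: A  (start)
  step 1: D  (read c: A→D)
  step 2: B  (read d: D→B)
  step 3: C  (read c: B→C)
  step 4: D  (read d: C→D)   ← first repeat (D seen earlier)
  step 5: B  (read d: D→B)
  step 6: B  (read d: B→B)
  step 7: B  (read d: B→B)
  step 8: B  (read d: B→B)

The earliest repeat is at step j = 4: N is in D, which it already visited at step i = 1.

D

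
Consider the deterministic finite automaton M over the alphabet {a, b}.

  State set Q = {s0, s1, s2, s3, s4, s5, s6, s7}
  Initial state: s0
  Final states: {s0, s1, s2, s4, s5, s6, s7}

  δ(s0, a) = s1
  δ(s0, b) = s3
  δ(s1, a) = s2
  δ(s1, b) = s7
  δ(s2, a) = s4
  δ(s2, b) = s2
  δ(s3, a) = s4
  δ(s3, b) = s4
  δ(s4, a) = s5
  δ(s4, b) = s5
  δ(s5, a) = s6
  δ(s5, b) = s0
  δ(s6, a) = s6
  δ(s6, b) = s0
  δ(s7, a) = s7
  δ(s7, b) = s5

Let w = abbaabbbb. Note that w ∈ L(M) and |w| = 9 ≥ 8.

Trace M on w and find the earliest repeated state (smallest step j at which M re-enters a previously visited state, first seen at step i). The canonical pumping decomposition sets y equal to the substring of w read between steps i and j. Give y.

Run of M on w = a b b a a b b b b:
  step 0: s0  (start)
  step 1: s1  (read a: s0→s1)
  step 2: s7  (read b: s1→s7)
  step 3: s5  (read b: s7→s5)
  step 4: s6  (read a: s5→s6)
  step 5: s6  (read a: s6→s6)   ← first repeat (s6 seen earlier)
  step 6: s0  (read b: s6→s0)
  step 7: s3  (read b: s0→s3)
  step 8: s4  (read b: s3→s4)
  step 9: s5  (read b: s4→s5)

So i = 4, j = 5, giving x = w[0:4] = abba, y = w[4:5] = a, z = w[5:9] = bbbb.
Check: |xy| = 5 ≤ 8 and |y| = 1 ≥ 1. Reading y takes M from s6 back to s6, so every xyⁱz is accepted.
Since M has 8 states, any run of length ≥ 8 visits 8+1 states, so by pigeonhole some state repeats within the first 8 steps — that repeat gives the pumpable loop.

a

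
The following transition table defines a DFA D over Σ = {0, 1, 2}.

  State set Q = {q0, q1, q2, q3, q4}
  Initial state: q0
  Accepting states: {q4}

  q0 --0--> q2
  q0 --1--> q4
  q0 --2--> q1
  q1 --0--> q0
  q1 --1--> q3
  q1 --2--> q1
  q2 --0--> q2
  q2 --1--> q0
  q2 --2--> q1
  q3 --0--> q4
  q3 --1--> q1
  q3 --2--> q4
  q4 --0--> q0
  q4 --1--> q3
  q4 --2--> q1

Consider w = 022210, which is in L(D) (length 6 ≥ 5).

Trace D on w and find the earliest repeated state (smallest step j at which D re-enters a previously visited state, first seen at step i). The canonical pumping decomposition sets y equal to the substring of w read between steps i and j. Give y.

Run of D on w = 0 2 2 2 1 0:
  step 0: q0  (start)
  step 1: q2  (read 0: q0→q2)
  step 2: q1  (read 2: q2→q1)
  step 3: q1  (read 2: q1→q1)   ← first repeat (q1 seen earlier)
  step 4: q1  (read 2: q1→q1)
  step 5: q3  (read 1: q1→q3)
  step 6: q4  (read 0: q3→q4)

So i = 2, j = 3, giving x = w[0:2] = 02, y = w[2:3] = 2, z = w[3:6] = 210.
Check: |xy| = 3 ≤ 5 and |y| = 1 ≥ 1. Reading y takes D from q1 back to q1, so every xyⁱz is accepted.

2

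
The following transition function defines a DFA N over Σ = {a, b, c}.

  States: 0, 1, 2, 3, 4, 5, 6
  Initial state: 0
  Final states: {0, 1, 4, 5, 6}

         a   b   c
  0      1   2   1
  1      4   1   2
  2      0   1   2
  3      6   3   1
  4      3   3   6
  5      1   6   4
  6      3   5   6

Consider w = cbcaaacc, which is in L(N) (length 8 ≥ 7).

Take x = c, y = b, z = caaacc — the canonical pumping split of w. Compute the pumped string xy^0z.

xy⁰z = xz = c·caaacc = ccaaacc.
Reading y = b takes N from 1 back to 1, so after x the machine is still in 1, and z then leads to the accepting state 6. Hence ccaaacc ∈ L(N).

ccaaacc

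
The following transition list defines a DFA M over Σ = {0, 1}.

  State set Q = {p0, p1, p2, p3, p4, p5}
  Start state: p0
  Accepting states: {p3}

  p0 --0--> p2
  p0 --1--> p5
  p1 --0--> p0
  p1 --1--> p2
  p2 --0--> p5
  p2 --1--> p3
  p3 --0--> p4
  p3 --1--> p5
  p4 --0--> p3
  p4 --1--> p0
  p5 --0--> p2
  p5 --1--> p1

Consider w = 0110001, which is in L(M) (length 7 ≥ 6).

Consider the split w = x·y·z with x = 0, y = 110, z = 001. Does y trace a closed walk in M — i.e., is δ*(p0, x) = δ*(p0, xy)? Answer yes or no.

State sequence: p0 -0-> p2 -1-> p3 -1-> p5 -0-> p2

After x (step 1): p2. After xy (step 4): p2.
They match, so y = 110 drives M around a cycle from p2 back to itself; pumping y any number of times keeps M in p2 before reading z, and xyⁱz ∈ L(M) for every i ≥ 0.

yes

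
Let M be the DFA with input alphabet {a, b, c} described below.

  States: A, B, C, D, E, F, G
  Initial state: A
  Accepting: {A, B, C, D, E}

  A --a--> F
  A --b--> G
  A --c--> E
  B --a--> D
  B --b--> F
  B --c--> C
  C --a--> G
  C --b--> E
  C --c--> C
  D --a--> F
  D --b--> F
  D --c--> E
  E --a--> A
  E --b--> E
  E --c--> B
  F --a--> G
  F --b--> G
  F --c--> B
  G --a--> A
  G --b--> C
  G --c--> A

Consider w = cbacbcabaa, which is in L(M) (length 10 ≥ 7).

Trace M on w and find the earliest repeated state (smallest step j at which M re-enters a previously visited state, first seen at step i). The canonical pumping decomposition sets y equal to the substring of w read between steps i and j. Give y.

State sequence: A -c-> E -b-> E -a-> A -c-> E -b-> E -c-> B -a-> D -b-> F -a-> G -a-> A
First repeat at step 2: E was already visited.

So i = 1, j = 2, giving x = w[0:1] = c, y = w[1:2] = b, z = w[2:10] = acbcabaa.
Check: |xy| = 2 ≤ 7 and |y| = 1 ≥ 1. Reading y takes M from E back to E, so every xyⁱz is accepted.

b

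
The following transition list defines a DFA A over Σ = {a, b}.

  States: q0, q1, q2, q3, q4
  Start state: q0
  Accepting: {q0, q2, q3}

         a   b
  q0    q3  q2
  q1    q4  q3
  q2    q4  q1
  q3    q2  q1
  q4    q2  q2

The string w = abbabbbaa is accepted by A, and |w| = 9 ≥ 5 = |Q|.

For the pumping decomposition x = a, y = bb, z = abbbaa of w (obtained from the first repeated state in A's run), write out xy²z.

xy^2z = a·bb·bb·abbbaa = abbbbabbbaa.
Reading y = bb takes A from q3 back to q3, so after x·y·y the machine is still in q3, and z then leads to the accepting state q2. Hence abbbbabbbaa ∈ L(A).

abbbbabbbaa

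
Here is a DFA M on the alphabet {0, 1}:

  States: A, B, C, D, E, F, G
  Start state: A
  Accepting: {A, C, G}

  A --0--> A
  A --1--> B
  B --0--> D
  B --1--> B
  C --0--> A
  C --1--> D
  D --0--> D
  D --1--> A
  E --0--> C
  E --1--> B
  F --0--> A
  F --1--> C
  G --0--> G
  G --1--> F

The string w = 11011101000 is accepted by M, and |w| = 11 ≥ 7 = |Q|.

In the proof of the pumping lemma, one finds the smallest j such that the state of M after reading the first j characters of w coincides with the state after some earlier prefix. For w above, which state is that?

State sequence: A -1-> B -1-> B -0-> D -1-> A -1-> B -1-> B -0-> D -1-> A -0-> A -0-> A -0-> A
First repeat at step 2: B was already visited.

The earliest repeat is at step j = 2: M is in B, which it already visited at step i = 1.
Since M has 7 states, any run of length ≥ 7 visits 7+1 states, so by pigeonhole some state repeats within the first 7 steps — that repeat gives the pumpable loop.

B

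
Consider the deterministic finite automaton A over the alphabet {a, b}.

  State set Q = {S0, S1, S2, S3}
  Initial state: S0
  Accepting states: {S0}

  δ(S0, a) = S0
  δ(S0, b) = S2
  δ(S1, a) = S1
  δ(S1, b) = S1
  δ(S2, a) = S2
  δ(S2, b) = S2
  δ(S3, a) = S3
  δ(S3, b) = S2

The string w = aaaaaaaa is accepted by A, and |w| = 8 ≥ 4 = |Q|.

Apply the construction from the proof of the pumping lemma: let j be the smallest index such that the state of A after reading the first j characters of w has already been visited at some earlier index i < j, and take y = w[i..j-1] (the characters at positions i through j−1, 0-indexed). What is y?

State sequence: S0 -a-> S0 -a-> S0 -a-> S0 -a-> S0 -a-> S0 -a-> S0 -a-> S0 -a-> S0
First repeat at step 1: S0 was already visited.

So i = 0, j = 1, giving x = w[0:0] = ε, y = w[0:1] = a, z = w[1:8] = aaaaaaa.
Check: |xy| = 1 ≤ 4 and |y| = 1 ≥ 1. Reading y takes A from S0 back to S0, so every xyⁱz is accepted.
Pumping length from the standard proof: p = 4 (the number of states). The repeated state found above gives |xy| = j ≤ 4 and |y| = j − i ≥ 1.

a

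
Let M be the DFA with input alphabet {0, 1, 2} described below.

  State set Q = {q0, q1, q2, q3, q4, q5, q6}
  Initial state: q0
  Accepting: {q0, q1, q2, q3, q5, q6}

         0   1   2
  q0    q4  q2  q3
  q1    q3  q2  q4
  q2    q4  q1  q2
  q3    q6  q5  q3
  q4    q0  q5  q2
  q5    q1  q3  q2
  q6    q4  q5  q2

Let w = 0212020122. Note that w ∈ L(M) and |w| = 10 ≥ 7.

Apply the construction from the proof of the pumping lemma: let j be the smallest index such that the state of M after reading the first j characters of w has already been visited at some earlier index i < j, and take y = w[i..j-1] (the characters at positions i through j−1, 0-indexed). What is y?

212

State sequence: q0 -0-> q4 -2-> q2 -1-> q1 -2-> q4 -0-> q0 -2-> q3 -0-> q6 -1-> q5 -2-> q2 -2-> q2
First repeat at step 4: q4 was already visited.

So i = 1, j = 4, giving x = w[0:1] = 0, y = w[1:4] = 212, z = w[4:10] = 020122.
Check: |xy| = 4 ≤ 7 and |y| = 3 ≥ 1. Reading y takes M from q4 back to q4, so every xyⁱz is accepted.
Since M has 7 states, any run of length ≥ 7 visits 7+1 states, so by pigeonhole some state repeats within the first 7 steps — that repeat gives the pumpable loop.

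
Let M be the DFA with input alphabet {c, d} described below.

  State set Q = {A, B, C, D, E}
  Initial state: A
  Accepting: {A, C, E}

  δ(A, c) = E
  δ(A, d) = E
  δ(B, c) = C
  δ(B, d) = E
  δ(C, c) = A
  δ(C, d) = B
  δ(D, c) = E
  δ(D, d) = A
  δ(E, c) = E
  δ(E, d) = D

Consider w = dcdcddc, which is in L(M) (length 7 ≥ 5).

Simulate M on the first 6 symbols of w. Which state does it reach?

State sequence: A -d-> E -c-> E -d-> D -c-> E -d-> D -d-> A

After reading 6 characters, M is in state A.

A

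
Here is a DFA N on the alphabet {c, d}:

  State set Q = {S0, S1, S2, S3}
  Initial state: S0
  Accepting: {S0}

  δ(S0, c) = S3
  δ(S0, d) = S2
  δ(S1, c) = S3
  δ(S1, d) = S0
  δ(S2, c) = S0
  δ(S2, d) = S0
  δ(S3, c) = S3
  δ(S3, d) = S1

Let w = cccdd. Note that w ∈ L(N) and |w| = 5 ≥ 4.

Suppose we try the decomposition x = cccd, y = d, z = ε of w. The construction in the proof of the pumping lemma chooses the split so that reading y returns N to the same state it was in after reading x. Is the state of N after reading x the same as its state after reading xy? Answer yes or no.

no

Run of N on the first 5 characters of w = c c c d d:
  step 0: S0  (start)
  step 1: S3  (read c: S0→S3)
  step 2: S3  (read c: S3→S3)
  step 3: S3  (read c: S3→S3)
  step 4: S1  (read d: S3→S1)
  step 5: S0  (read d: S1→S0)

After x (step 4): S1. After xy (step 5): S0.
They differ (S1 ≠ S0), so y is not a cycle from the state after x; this split is not the one the pumping-lemma construction produces, and pumping y need not keep the string in L(N).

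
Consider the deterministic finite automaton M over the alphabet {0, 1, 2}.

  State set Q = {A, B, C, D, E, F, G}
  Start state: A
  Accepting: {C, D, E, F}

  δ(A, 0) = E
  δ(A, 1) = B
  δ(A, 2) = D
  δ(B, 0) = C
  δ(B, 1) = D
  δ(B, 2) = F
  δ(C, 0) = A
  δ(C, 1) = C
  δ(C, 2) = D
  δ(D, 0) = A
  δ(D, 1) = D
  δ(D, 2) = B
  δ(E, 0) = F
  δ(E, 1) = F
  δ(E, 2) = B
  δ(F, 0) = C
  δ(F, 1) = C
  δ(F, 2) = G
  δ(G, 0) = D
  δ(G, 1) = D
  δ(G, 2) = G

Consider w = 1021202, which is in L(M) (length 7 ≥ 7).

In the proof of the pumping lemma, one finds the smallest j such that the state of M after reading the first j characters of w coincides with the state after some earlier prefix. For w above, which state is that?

D

Run of M on w = 1 0 2 1 2 0 2:
  step 0: A  (start)
  step 1: B  (read 1: A→B)
  step 2: C  (read 0: B→C)
  step 3: D  (read 2: C→D)
  step 4: D  (read 1: D→D)   ← first repeat (D seen earlier)
  step 5: B  (read 2: D→B)
  step 6: C  (read 0: B→C)
  step 7: D  (read 2: C→D)

The earliest repeat is at step j = 4: M is in D, which it already visited at step i = 3.
The DFA has 7 states, so the proof of the pumping lemma guarantees a repeated state among the first 7+1 visited; the segment between the two visits is the pumpable y.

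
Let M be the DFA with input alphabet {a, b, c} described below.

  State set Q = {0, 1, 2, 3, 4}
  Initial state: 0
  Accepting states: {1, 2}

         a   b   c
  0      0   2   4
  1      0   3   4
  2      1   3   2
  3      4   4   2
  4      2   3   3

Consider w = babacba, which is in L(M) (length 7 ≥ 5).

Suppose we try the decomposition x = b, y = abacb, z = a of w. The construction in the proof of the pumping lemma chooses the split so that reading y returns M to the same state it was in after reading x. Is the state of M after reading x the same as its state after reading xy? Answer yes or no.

Run of M on the first 6 characters of w = b a b a c b:
  step 0: 0  (start)
  step 1: 2  (read b: 0→2)
  step 2: 1  (read a: 2→1)
  step 3: 3  (read b: 1→3)
  step 4: 4  (read a: 3→4)
  step 5: 3  (read c: 4→3)
  step 6: 4  (read b: 3→4)

After x (step 1): 2. After xy (step 6): 4.
They differ (2 ≠ 4), so y is not a cycle from the state after x; this split is not the one the pumping-lemma construction produces, and pumping y need not keep the string in L(M).

no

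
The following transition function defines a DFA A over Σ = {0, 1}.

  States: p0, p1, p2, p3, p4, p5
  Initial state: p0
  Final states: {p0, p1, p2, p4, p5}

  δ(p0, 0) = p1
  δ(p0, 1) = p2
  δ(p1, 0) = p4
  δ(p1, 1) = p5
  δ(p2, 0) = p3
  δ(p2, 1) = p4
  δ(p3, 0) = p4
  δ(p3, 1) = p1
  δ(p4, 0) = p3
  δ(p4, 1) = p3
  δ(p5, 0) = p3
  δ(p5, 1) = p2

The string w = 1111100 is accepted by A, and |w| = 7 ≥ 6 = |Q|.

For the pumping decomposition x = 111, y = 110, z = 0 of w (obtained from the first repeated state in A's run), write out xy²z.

1111101100

xy^2z = 111·110·110·0 = 1111101100.
Reading y = 110 takes A from p3 back to p3, so after x·y·y the machine is still in p3, and z then leads to the accepting state p4. Hence 1111101100 ∈ L(A).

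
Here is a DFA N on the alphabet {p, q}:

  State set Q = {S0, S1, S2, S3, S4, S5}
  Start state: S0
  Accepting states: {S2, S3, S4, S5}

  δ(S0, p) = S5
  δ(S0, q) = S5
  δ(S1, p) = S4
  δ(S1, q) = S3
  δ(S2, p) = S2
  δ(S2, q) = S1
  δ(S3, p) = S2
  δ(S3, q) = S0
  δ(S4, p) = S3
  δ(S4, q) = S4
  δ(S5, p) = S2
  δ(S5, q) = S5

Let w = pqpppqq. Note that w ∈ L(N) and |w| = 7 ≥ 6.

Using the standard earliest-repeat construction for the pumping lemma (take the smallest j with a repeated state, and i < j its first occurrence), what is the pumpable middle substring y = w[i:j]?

State sequence: S0 -p-> S5 -q-> S5 -p-> S2 -p-> S2 -p-> S2 -q-> S1 -q-> S3
First repeat at step 2: S5 was already visited.

So i = 1, j = 2, giving x = w[0:1] = p, y = w[1:2] = q, z = w[2:7] = pppqq.
Check: |xy| = 2 ≤ 6 and |y| = 1 ≥ 1. Reading y takes N from S5 back to S5, so every xyⁱz is accepted.
Since N has 6 states, any run of length ≥ 6 visits 6+1 states, so by pigeonhole some state repeats within the first 6 steps — that repeat gives the pumpable loop.

q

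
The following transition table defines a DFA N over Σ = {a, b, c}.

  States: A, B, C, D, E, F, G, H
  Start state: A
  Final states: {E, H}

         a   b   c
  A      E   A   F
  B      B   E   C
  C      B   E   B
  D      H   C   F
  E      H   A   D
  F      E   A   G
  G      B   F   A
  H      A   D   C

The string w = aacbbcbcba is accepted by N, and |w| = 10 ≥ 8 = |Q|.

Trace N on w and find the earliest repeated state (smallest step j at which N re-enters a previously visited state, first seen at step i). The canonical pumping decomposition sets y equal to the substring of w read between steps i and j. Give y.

acb

Run of N on w = a a c b b c b c b a:
  step 0: A  (start)
  step 1: E  (read a: A→E)
  step 2: H  (read a: E→H)
  step 3: C  (read c: H→C)
  step 4: E  (read b: C→E)   ← first repeat (E seen earlier)
  step 5: A  (read b: E→A)
  step 6: F  (read c: A→F)
  step 7: A  (read b: F→A)
  step 8: F  (read c: A→F)
  step 9: A  (read b: F→A)
  step 10: E  (read a: A→E)

So i = 1, j = 4, giving x = w[0:1] = a, y = w[1:4] = acb, z = w[4:10] = bcbcba.
Check: |xy| = 4 ≤ 8 and |y| = 3 ≥ 1. Reading y takes N from E back to E, so every xyⁱz is accepted.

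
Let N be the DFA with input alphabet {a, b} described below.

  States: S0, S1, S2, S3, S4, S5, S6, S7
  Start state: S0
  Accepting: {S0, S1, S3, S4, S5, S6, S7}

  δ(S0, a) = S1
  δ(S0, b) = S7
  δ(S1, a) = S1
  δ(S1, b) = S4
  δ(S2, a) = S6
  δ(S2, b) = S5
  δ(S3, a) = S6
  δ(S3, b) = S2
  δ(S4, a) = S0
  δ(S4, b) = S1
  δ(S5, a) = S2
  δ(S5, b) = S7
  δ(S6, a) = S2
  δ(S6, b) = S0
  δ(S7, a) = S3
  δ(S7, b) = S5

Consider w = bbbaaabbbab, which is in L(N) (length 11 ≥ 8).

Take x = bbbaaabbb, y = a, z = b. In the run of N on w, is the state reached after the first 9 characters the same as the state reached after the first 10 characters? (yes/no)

no

State sequence: S0 -b-> S7 -b-> S5 -b-> S7 -a-> S3 -a-> S6 -a-> S2 -b-> S5 -b-> S7 -b-> S5 -a-> S2

After x (step 9): S5. After xy (step 10): S2.
They differ (S5 ≠ S2), so y is not a cycle from the state after x; this split is not the one the pumping-lemma construction produces, and pumping y need not keep the string in L(N).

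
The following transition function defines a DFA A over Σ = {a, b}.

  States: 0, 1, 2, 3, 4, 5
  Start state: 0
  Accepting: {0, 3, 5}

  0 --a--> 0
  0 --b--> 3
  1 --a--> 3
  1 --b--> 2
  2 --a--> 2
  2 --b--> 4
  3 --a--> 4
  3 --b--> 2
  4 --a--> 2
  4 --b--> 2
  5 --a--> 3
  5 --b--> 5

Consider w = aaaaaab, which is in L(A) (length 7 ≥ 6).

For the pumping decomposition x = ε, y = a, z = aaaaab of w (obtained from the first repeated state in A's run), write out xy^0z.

xy⁰z = xz = ε·aaaaab = aaaaab.
Reading y = a takes A from 0 back to 0, so after x the machine is still in 0, and z then leads to the accepting state 3. Hence aaaaab ∈ L(A).

aaaaab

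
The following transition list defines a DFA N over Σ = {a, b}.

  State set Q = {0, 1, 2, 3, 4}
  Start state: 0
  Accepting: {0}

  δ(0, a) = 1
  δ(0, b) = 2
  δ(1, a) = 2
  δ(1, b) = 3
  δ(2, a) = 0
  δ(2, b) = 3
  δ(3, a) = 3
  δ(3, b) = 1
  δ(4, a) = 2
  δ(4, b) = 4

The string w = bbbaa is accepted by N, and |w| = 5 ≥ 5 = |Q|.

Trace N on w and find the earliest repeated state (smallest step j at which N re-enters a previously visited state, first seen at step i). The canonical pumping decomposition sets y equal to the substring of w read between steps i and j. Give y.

bba

Run of N on w = b b b a a:
  step 0: 0  (start)
  step 1: 2  (read b: 0→2)
  step 2: 3  (read b: 2→3)
  step 3: 1  (read b: 3→1)
  step 4: 2  (read a: 1→2)   ← first repeat (2 seen earlier)
  step 5: 0  (read a: 2→0)

So i = 1, j = 4, giving x = w[0:1] = b, y = w[1:4] = bba, z = w[4:5] = a.
Check: |xy| = 4 ≤ 5 and |y| = 3 ≥ 1. Reading y takes N from 2 back to 2, so every xyⁱz is accepted.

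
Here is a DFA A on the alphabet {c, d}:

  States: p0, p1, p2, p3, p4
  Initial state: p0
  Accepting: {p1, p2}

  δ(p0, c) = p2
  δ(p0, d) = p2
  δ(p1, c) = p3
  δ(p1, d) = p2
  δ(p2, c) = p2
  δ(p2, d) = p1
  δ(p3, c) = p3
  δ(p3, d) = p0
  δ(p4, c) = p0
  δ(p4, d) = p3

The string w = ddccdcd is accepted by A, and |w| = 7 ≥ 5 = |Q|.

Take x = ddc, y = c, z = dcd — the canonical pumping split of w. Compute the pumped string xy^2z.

xy^2z = ddc·c·c·dcd = ddcccdcd.
Reading y = c takes A from p3 back to p3, so after x·y·y the machine is still in p3, and z then leads to the accepting state p1. Hence ddcccdcd ∈ L(A).

ddcccdcd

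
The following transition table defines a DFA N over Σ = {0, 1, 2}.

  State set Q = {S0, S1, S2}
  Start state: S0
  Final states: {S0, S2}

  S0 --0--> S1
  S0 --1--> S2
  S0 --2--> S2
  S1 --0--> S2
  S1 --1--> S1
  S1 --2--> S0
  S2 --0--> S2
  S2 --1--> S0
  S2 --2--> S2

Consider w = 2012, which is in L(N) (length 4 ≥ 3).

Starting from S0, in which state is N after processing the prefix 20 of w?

Run of N on the first 2 characters of w = 2 0:
  step 0: S0  (start)
  step 1: S2  (read 2: S0→S2)
  step 2: S2  (read 0: S2→S2)

After reading 2 characters, N is in state S2.

S2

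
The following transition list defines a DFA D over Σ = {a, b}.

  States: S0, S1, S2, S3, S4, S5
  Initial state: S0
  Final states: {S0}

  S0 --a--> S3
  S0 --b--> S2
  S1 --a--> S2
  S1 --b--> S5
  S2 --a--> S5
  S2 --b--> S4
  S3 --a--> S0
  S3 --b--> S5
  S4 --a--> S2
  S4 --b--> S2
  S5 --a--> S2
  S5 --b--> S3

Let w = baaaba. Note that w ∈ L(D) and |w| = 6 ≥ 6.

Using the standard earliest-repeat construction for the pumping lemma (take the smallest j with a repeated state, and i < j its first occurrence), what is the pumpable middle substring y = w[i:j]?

Run of D on w = b a a a b a:
  step 0: S0  (start)
  step 1: S2  (read b: S0→S2)
  step 2: S5  (read a: S2→S5)
  step 3: S2  (read a: S5→S2)   ← first repeat (S2 seen earlier)
  step 4: S5  (read a: S2→S5)
  step 5: S3  (read b: S5→S3)
  step 6: S0  (read a: S3→S0)

So i = 1, j = 3, giving x = w[0:1] = b, y = w[1:3] = aa, z = w[3:6] = aba.
Check: |xy| = 3 ≤ 6 and |y| = 2 ≥ 1. Reading y takes D from S2 back to S2, so every xyⁱz is accepted.
With |Q| = 6, pigeonhole forces a state repeat no later than step 6; the substring read between the first and second visits to that state can be pumped.

aa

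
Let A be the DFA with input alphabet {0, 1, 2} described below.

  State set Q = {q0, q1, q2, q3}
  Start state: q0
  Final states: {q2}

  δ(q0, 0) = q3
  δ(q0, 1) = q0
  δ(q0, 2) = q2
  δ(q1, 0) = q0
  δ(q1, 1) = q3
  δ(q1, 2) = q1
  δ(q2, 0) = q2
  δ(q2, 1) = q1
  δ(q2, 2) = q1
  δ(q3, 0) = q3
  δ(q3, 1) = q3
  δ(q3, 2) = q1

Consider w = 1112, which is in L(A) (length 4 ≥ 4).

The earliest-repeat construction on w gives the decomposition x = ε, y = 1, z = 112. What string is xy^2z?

xy^2z = ε·1·1·112 = 11112.
Reading y = 1 takes A from q0 back to q0, so after x·y·y the machine is still in q0, and z then leads to the accepting state q2. Hence 11112 ∈ L(A).

11112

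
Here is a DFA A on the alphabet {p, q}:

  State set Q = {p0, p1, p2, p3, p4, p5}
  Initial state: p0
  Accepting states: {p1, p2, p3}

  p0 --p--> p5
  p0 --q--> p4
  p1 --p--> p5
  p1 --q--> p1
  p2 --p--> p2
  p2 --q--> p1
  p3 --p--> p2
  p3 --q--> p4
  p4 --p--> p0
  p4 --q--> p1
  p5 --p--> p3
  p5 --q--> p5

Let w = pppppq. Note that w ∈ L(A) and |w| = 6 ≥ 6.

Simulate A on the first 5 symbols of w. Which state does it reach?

State sequence: p0 -p-> p5 -p-> p3 -p-> p2 -p-> p2 -p-> p2

After reading 5 characters, A is in state p2.
(This kind of state-tracing is the core of the pumping-lemma construction: with 6 states, pigeonhole forces a repeat within the first 6 steps.)

p2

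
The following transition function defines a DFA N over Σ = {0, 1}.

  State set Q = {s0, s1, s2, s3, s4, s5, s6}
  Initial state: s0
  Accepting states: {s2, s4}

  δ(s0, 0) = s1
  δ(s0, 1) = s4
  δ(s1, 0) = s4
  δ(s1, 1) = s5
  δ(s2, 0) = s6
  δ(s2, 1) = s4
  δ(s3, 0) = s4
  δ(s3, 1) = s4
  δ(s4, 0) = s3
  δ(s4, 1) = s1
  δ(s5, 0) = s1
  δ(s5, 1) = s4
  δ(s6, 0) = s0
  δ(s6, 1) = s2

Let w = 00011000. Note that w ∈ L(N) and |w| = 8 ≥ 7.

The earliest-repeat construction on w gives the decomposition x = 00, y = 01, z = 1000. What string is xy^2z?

xy^2z = 00·01·01·1000 = 0001011000.
Reading y = 01 takes N from s4 back to s4, so after x·y·y the machine is still in s4, and z then leads to the accepting state s4. Hence 0001011000 ∈ L(N).

0001011000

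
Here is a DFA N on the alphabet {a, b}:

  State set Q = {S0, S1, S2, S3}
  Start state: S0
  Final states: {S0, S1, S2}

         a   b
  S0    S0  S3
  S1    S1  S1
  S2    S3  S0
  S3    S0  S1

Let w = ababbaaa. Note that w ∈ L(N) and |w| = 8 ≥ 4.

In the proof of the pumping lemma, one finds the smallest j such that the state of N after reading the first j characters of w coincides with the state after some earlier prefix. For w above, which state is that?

S0

Run of N on w = a b a b b a a a:
  step 0: S0  (start)
  step 1: S0  (read a: S0→S0)   ← first repeat (S0 seen earlier)
  step 2: S3  (read b: S0→S3)
  step 3: S0  (read a: S3→S0)
  step 4: S3  (read b: S0→S3)
  step 5: S1  (read b: S3→S1)
  step 6: S1  (read a: S1→S1)
  step 7: S1  (read a: S1→S1)
  step 8: S1  (read a: S1→S1)

The earliest repeat is at step j = 1: N is in S0, which it already visited at step i = 0.
The DFA has 4 states, so the proof of the pumping lemma guarantees a repeated state among the first 4+1 visited; the segment between the two visits is the pumpable y.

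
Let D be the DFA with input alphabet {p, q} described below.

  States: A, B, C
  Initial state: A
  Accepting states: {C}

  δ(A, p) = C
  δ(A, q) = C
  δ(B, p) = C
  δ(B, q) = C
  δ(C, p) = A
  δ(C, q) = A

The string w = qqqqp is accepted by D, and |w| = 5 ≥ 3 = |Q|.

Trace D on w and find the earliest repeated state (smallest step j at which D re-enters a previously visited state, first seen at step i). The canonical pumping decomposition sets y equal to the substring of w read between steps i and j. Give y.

qq

Run of D on w = q q q q p:
  step 0: A  (start)
  step 1: C  (read q: A→C)
  step 2: A  (read q: C→A)   ← first repeat (A seen earlier)
  step 3: C  (read q: A→C)
  step 4: A  (read q: C→A)
  step 5: C  (read p: A→C)

So i = 0, j = 2, giving x = w[0:0] = ε, y = w[0:2] = qq, z = w[2:5] = qqp.
Check: |xy| = 2 ≤ 3 and |y| = 2 ≥ 1. Reading y takes D from A back to A, so every xyⁱz is accepted.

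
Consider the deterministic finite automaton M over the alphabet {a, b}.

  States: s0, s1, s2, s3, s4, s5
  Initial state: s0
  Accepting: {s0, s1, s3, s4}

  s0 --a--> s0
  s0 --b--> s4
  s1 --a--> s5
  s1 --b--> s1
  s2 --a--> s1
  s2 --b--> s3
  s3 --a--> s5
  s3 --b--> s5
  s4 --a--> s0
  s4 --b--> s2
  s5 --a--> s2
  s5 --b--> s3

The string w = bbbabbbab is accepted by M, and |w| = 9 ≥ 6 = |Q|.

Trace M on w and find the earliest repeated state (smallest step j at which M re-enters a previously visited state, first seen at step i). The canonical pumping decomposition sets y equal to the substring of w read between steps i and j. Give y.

State sequence: s0 -b-> s4 -b-> s2 -b-> s3 -a-> s5 -b-> s3 -b-> s5 -b-> s3 -a-> s5 -b-> s3
First repeat at step 5: s3 was already visited.

So i = 3, j = 5, giving x = w[0:3] = bbb, y = w[3:5] = ab, z = w[5:9] = bbab.
Check: |xy| = 5 ≤ 6 and |y| = 2 ≥ 1. Reading y takes M from s3 back to s3, so every xyⁱz is accepted.
The DFA has 6 states, so the proof of the pumping lemma guarantees a repeated state among the first 6+1 visited; the segment between the two visits is the pumpable y.

ab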